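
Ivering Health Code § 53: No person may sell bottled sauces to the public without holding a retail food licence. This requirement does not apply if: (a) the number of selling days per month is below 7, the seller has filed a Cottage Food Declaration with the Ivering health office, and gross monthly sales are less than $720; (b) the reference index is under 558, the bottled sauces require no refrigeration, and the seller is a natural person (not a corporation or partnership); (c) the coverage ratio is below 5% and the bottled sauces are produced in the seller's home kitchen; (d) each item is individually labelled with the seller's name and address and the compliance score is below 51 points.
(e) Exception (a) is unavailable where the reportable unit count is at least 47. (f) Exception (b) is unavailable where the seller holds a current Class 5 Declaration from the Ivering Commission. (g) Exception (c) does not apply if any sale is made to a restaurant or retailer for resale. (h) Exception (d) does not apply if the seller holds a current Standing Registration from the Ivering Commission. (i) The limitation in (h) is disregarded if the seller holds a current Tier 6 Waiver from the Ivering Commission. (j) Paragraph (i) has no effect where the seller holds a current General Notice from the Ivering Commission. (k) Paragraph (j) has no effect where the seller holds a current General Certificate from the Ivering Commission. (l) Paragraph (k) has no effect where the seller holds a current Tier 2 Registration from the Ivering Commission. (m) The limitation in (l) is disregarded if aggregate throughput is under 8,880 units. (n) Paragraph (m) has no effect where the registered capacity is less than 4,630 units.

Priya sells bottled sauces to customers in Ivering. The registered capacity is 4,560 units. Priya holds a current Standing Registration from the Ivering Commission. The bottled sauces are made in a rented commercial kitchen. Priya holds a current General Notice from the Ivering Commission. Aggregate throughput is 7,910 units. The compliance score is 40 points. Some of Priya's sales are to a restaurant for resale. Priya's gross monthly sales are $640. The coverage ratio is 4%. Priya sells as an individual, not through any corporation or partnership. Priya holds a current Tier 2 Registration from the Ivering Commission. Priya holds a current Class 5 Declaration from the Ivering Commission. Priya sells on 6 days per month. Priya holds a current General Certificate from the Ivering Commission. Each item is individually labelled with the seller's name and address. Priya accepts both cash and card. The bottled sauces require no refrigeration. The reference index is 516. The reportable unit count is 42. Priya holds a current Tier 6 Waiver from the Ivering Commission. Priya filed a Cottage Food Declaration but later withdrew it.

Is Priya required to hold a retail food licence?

Yes — Priya must hold a retail food licence.

Exception (a) does not apply: the Cottage Food Declaration was withdrawn.
Exception (b): the reference index is 516, under the 558 limit; the bottled sauces are shelf-stable; the seller is a natural person — every condition holds. But applying paragraph (f): (f) is triggered — a current Class 5 Declaration is held. Exception (b) does not apply.
Exception (c) fails — the bottled sauces are made in a commercial kitchen, not a home kitchen.
Exception (d)'s conditions are all satisfied: items are individually labelled; the compliance score is 40 points, below the 51 points limit. But: (h) operates — a current Standing Registration is held. (i) would limit (h) — a current Tier 6 Waiver is held — but (j) sets (i) aside: (j) applies — a current General Notice is held. (k) would limit (j) — a current General Certificate is held — but (l) sets (k) aside: (l) operates against (k): a current Tier 2 Registration is held. (m) applies (aggregate throughput is 7,910 units, under the 8,880 units limit), but is itself disapplied by (n): (n) operates — the registered capacity is 4,560 units, less than the 4,630 units limit. So (d) is unavailable.
No exception is made out. Priya falls within the general rule.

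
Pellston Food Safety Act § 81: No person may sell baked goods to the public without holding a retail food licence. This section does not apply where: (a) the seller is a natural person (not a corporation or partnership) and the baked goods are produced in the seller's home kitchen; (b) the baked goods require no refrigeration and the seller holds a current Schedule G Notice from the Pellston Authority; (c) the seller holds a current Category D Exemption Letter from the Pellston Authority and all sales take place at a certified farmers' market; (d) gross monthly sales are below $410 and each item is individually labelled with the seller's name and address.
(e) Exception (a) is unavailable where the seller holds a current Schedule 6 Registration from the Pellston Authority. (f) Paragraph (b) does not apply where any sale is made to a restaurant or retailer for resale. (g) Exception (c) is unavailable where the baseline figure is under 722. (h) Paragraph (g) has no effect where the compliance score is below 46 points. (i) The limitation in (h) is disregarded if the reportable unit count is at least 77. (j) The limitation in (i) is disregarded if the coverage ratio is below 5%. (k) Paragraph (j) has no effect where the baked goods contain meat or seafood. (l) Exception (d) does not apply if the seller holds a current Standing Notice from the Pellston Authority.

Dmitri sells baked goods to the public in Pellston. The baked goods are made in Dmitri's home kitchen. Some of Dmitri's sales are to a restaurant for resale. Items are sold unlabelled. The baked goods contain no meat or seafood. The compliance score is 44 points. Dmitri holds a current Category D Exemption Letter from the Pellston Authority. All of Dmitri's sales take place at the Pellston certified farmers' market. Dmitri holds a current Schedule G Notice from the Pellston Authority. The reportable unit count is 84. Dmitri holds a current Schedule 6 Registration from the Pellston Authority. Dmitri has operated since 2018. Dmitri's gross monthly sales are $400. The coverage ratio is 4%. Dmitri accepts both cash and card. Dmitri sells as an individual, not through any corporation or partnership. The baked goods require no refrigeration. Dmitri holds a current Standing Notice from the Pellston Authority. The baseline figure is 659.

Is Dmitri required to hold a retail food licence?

No — exception (c) applies; Dmitri is not required to hold a retail food licence.

Exception (a) is satisfied on its face — the seller is a natural person; the baked goods are home-kitchen produced. But applying paragraph (e): (e) operates against (a): a current Schedule 6 Registration is held. (a) is therefore removed.
All of (b)'s requirements are met (the baked goods are shelf-stable; a current Schedule G Notice is held). However, paragraph (f) must be considered: (f) operates against (b): some sales are to a restaurant for resale. So (b) is unavailable.
Exception (c)'s conditions are all satisfied: a current Category D Exemption Letter is held; all sales are at a certified farmers' market. Considering the limiting provisions: (g) is engaged (the baseline figure is 659, under the 722 limit), but is set aside by (h): (h) operates against (g): the compliance score is 44 points, below the 46 points limit. (i) would limit (h) — the reportable unit count is 84, meeting the 77 threshold — but (j) sets (i) aside: (j) operates against (i): the coverage ratio is 4%, below the 5% limit. (k) does not operate here (the baked goods contain no meat or seafood), so (j) stands. (c) remains available.
Exception (d) fails — items are sold unlabelled.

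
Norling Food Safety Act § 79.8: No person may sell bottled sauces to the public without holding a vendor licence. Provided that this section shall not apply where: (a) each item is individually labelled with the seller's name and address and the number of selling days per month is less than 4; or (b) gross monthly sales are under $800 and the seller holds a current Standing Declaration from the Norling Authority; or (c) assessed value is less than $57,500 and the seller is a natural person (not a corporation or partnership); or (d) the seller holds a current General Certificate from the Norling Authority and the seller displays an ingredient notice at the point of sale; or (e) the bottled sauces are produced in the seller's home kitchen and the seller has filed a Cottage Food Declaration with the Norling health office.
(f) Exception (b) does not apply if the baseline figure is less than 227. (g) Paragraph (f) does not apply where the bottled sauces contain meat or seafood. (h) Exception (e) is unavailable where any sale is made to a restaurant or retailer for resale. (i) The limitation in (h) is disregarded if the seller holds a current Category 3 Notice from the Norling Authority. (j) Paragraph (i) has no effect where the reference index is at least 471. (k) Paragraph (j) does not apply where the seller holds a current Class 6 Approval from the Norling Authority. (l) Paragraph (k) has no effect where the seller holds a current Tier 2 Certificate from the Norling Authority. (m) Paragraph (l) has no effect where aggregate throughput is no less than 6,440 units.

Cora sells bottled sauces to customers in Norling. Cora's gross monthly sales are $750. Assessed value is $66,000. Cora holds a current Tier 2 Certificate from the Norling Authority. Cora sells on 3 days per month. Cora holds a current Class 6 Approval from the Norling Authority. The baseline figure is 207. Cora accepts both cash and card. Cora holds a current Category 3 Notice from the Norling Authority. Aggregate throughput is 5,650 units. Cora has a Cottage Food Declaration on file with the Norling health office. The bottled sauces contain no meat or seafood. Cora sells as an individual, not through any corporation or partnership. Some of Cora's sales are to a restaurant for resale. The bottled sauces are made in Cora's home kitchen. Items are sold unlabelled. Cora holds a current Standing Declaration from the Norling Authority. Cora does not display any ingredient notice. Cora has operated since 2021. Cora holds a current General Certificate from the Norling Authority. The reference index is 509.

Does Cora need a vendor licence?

Yes — Cora must hold a vendor licence.

Exception (a) requires that each item is individually labelled with the seller's name and address; but items are sold unlabelled, so (a) is unavailable.
All of (b)'s requirements are met (gross monthly sales are $750, under the $800 limit; a current Standing Declaration is held). However, paragraphs (f)–(g) must be considered: (f) is engaged — the baseline figure is 207, less than the 227 limit. (g) is not triggered (the bottled sauces contain no meat or seafood), so (f) stands. So (b) is unavailable.
Exception (c) requires that assessed value is less than $57,500; but assessed value is $66,000, not less than $57,500, so (c) is unavailable.
Exception (d) fails — no ingredient notice is displayed.
Exception (e): the bottled sauces are home-kitchen produced; a Cottage Food Declaration is on file — every condition holds. Turning to paragraphs (h)–(m): (h) operates against (e): some sales are to a restaurant for resale. (i) would limit (h) — a current Category 3 Notice is held — but (j) sets (i) aside: (j) is engaged — the reference index is 509, meeting the 471 threshold. (k) would limit (j) — a current Class 6 Approval is held — but (l) sets (k) aside: (l) applies — a current Tier 2 Certificate is held. (m), which would lift (l), is not triggered — aggregate throughput is 5,650 units, short of 6,440 units. So (e) is unavailable.
No exception applies. The general rule governs.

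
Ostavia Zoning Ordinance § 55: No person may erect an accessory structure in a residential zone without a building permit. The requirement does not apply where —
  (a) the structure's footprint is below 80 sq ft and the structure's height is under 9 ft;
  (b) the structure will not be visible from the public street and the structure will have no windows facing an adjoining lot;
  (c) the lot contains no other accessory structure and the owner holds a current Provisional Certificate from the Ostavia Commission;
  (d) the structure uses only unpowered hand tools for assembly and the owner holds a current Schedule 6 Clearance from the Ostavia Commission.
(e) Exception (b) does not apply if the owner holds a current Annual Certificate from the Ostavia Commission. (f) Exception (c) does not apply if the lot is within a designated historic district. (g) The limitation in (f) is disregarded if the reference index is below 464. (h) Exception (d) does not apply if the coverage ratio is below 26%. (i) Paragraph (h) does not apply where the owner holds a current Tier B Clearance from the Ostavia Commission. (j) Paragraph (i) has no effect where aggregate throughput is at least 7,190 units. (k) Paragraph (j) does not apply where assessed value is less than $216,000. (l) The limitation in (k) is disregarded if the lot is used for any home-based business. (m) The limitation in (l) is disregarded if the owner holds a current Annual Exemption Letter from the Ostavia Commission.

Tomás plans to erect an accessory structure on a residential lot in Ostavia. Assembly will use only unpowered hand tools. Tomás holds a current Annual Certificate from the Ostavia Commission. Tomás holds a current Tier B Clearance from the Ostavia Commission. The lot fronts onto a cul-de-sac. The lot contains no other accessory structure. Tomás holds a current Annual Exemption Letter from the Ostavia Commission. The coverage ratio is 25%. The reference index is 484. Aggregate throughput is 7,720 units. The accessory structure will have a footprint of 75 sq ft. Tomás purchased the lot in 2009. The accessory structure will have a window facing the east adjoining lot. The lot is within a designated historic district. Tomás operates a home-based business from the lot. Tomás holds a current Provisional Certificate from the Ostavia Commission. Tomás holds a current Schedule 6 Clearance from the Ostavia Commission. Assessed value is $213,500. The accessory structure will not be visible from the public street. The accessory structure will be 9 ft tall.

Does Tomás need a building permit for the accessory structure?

No — exception (d) applies; Tomás does not need a building permit.

Exception (a) requires that the structure's height is under 9 ft; but the structure's height is 9 ft, not under 9 ft, so (a) is unavailable.
Exception (b) does not apply: a window faces an adjoining lot.
Exception (c)'s conditions are all satisfied: the lot has no other accessory structure; a current Provisional Certificate is held. Turning to paragraphs (f)–(g): (f) operates against (c): the lot is in a historic district. (g) is not triggered (the reference index is 484, not below 464), so (f) stands. (c) is therefore removed.
All of (d)'s requirements are met (assembly uses only hand tools; a current Schedule 6 Clearance is held). Considering the limiting provisions: (h) would limit (d) — the coverage ratio is 25%, below the 26% limit — but (i) sets (h) aside: (i) operates against (h): a current Tier B Clearance is held. (j) would limit (i) — aggregate throughput is 7,720 units, meeting the 7,190 units threshold — but (k) sets (j) aside: (k) is triggered — assessed value is $213,500, less than the $216,000 limit. (l) applies (a home-based business operates on the lot), but is set aside by (m): (m) operates against (l): a current Annual Exemption Letter is held. Exception (d) stands.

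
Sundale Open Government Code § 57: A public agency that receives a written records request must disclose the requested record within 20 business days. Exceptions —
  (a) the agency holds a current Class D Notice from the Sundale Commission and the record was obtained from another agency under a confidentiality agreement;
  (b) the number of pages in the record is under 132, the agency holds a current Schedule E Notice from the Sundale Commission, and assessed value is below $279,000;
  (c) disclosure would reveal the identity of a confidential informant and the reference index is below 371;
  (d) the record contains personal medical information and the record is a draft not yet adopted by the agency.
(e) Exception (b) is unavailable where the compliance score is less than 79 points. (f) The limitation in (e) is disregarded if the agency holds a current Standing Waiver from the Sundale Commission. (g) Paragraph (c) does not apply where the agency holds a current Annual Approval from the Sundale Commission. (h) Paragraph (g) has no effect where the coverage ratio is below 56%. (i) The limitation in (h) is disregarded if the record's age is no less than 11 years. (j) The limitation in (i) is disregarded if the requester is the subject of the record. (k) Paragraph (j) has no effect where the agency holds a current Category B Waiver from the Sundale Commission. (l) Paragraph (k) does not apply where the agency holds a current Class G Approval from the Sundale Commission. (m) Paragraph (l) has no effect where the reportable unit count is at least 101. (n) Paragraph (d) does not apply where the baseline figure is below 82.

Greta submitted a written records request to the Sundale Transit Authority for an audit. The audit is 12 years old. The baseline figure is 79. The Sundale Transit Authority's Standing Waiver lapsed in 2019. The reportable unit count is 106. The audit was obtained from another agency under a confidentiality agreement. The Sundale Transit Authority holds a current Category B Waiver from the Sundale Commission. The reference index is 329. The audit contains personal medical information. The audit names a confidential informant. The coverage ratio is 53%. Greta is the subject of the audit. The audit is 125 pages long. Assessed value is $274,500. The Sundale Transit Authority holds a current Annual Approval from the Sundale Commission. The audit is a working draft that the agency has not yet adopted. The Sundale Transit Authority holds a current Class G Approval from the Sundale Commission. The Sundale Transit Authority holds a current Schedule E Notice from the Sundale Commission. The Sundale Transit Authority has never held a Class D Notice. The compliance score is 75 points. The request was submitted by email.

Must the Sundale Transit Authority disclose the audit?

Yes — the Sundale Transit Authority must disclose the audit.

Exception (a) requires that the agency holds a current Class D Notice from the Sundale Commission; but there is no Class D Notice in force, so (a) is unavailable.
Exception (b) is satisfied on its face — the number of pages in the record is 125, under the 132 limit; a current Schedule E Notice is held; assessed value is $274,500, below the $279,000 limit. But applying paragraphs (e)–(f): (e) operates against (b): the compliance score is 75 points, less than the 79 points limit. (f) is not triggered (the Standing Waiver is not current), so (e) stands. (b) is therefore removed.
All of (c)'s requirements are met (the audit names a confidential informant; the reference index is 329, below the 371 limit). But applying paragraphs (g)–(m): (g) operates against (c): a current Annual Approval is held. (h) would limit (g) — the coverage ratio is 53%, below the 56% limit — but (i) sets (h) aside: (i) operates against (h): the record's age is 12 years, meeting the 11 years threshold. (j) applies (Greta is the subject of the audit), but is itself disapplied by (k): (k) operates against (j): a current Category B Waiver is held. (l) would limit (k) — a current Class G Approval is held — but (m) sets (l) aside: (m) is engaged — the reportable unit count is 106, meeting the 101 threshold. Exception (c) does not apply.
Exception (d) is satisfied on its face — the audit contains personal medical information; the audit is an unadopted draft. But: (n) operates against (d): the baseline figure is 79, below the 82 limit. Exception (d) does not apply.
No exception displaces § 57.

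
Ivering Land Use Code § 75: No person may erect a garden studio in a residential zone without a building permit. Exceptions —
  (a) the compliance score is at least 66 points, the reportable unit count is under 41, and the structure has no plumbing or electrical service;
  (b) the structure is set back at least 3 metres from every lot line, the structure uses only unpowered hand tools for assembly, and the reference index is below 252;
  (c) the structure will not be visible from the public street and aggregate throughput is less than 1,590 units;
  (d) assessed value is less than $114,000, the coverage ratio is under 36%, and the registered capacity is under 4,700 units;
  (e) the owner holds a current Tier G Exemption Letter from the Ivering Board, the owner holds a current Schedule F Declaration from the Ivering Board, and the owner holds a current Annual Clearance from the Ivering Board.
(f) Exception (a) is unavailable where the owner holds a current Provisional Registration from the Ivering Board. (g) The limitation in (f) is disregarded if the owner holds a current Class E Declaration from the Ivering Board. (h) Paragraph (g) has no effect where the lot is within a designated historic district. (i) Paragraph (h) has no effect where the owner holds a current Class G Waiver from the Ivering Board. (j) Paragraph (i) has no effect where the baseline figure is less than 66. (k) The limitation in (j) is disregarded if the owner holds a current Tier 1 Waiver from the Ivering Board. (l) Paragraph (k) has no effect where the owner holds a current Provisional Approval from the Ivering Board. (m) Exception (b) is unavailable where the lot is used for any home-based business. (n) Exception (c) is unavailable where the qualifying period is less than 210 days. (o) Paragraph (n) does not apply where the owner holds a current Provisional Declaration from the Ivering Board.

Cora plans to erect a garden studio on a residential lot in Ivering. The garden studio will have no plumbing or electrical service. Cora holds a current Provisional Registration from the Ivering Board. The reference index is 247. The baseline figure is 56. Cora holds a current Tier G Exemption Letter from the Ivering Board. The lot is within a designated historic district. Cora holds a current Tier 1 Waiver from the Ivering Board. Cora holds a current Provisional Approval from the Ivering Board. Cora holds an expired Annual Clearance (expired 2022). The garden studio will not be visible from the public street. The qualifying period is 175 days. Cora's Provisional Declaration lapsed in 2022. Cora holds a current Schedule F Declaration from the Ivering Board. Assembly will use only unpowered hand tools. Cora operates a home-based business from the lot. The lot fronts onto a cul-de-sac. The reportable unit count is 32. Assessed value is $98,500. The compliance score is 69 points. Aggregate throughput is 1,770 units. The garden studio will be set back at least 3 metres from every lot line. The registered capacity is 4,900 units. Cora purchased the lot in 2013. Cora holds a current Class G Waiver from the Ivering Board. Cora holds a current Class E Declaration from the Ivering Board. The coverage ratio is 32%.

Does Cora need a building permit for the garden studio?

Exception (a): the compliance score is 69 points, meeting the 66 points threshold; the reportable unit count is 32, under the 41 limit; there is no plumbing or electrical service — every condition holds. Turning to paragraphs (f)–(l): (f) is triggered — a current Provisional Registration is held. (g) is triggered (a current Class E Declaration is held), but is displaced by (h): (h) operates against (g): the lot is in a historic district. (i) would limit (h) — a current Class G Waiver is held — but (j) sets (i) aside: (j) is triggered — the baseline figure is 56, less than the 66 limit. (k) operates (a current Tier 1 Waiver is held), but is overridden by (l): (l) is triggered — a current Provisional Approval is held. Exception (a) does not apply.
Exception (b): the setback is at least 3 m on every side; assembly uses only hand tools; the reference index is 247, below the 252 limit — every condition holds. But: (m) applies — a home-based business operates on the lot. Exception (b) does not apply.
Exception (c) requires that aggregate throughput is less than 1,590 units; but aggregate throughput is 1,770 units, not less than 1,590 units, so (c) is unavailable.
Exception (d) does not apply: the registered capacity is 4,900 units, not under 4,700 units.
Exception (e) requires that the owner holds a current Annual Clearance from the Ivering Board; but no current Annual Clearance is held, so (e) is unavailable.
No exception displaces § 75.

Yes — Cora must obtain a building permit.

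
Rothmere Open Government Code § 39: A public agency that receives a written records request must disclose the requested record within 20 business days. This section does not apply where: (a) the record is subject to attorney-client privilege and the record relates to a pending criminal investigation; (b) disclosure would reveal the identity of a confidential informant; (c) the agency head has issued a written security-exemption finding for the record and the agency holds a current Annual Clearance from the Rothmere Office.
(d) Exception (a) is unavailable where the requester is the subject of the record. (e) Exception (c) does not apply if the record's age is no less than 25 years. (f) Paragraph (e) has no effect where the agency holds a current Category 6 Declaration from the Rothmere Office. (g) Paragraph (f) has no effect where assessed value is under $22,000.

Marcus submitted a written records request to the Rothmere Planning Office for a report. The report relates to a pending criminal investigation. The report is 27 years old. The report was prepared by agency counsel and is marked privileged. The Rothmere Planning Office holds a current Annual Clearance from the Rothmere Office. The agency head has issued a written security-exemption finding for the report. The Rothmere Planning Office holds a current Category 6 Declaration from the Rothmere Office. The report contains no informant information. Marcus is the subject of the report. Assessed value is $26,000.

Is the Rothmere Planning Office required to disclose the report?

No — exception (c) applies; the Rothmere Planning Office is not required to disclose the report.

Exception (a)'s conditions are all satisfied: the report is privileged; the report relates to a pending investigation. But applying paragraph (d): (d) applies — Marcus is the subject of the report. So (a) is unavailable.
Exception (b) fails — the report contains no informant information.
Exception (c) is satisfied on its face — a written security-exemption finding has been issued; a current Annual Clearance is held. Considering the limiting provisions: (e) would limit (c) — the record's age is 27 years, meeting the 25 years threshold — but (f) sets (e) aside: (f) operates against (e): a current Category 6 Declaration is held. (g) is inapplicable (assessed value is $26,000, not under $22,000), so (f) stands. Exception (c) stands.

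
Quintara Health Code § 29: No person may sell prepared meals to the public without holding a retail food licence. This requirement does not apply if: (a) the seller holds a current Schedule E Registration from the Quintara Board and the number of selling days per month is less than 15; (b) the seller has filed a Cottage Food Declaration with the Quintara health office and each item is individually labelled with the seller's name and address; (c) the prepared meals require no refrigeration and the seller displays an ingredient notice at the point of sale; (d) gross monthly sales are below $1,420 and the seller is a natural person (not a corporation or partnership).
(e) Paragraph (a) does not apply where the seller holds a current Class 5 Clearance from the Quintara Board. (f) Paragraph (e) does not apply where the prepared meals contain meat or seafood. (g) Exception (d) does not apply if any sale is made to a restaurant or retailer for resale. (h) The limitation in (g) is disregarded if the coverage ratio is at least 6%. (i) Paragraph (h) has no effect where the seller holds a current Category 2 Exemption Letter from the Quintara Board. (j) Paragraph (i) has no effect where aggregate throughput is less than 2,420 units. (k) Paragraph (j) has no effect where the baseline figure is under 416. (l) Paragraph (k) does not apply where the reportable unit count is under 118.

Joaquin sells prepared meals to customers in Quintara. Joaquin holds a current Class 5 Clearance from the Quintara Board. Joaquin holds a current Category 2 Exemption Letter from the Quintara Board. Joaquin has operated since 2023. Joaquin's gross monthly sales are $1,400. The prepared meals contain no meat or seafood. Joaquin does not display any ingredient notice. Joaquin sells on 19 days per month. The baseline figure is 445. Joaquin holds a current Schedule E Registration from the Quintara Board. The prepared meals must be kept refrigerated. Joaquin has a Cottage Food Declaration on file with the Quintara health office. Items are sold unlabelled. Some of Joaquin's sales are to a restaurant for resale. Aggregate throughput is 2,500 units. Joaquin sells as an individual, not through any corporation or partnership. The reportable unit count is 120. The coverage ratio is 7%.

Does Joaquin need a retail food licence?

Exception (a) does not apply: the number of selling days per month is 19, not less than 15.
Exception (b) does not apply: items are sold unlabelled.
Exception (c) does not apply: the prepared meals require refrigeration.
Exception (d) is satisfied on its face — gross monthly sales are $1,400, below the $1,420 limit; the seller is a natural person. But: (g) is triggered — some sales are to a restaurant for resale. (h) operates (the coverage ratio is 7%, meeting the 6% threshold), but is displaced by (i): (i) operates against (h): a current Category 2 Exemption Letter is held. (j), which would lift (i), is not triggered — aggregate throughput is 2,500 units, not less than 2,420 units. So (d) is unavailable.
None of the exceptions is available; § 29 applies in full.

Yes — Joaquin must hold a retail food licence.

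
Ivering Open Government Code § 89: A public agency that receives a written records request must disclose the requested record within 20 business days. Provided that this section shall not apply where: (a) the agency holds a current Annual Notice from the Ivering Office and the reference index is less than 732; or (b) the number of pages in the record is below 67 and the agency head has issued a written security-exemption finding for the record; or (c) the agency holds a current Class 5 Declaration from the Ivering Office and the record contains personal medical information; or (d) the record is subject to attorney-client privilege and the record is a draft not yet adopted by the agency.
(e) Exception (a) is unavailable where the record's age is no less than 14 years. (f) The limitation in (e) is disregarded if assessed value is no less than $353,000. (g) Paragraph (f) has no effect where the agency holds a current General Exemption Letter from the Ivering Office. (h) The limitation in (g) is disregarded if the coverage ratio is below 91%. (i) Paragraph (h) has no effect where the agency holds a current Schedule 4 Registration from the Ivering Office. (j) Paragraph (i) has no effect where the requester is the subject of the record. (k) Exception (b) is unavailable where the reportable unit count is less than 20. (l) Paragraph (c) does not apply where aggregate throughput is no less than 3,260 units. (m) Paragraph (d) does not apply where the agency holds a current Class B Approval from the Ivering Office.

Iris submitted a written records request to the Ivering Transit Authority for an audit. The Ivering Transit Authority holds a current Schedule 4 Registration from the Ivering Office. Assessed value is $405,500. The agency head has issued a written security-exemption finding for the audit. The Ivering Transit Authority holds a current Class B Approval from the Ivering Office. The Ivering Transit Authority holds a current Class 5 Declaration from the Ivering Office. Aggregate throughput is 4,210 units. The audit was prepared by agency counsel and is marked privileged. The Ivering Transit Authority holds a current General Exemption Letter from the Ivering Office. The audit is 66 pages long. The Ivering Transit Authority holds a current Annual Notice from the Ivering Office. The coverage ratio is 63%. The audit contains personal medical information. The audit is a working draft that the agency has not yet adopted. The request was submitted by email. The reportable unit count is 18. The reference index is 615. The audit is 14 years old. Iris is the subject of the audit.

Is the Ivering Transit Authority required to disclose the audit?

Exception (a): a current Annual Notice is held; the reference index is 615, less than the 732 limit — every condition holds. Under paragraphs (e)–(j): (e) applies (the record's age is 14 years, meeting the 14 years threshold), but is overridden by (f): (f) operates against (e): assessed value is $405,500, meeting the $353,000 threshold. (g) would limit (f) — a current General Exemption Letter is held — but (h) sets (g) aside: (h) is triggered — the coverage ratio is 63%, below the 91% limit. (i) is triggered (a current Schedule 4 Registration is held), but yields to (j): (j) is engaged — Iris is the subject of the audit. So (a) applies.
Exception (b): the number of pages in the record is 66, below the 67 limit; a written security-exemption finding has been issued — every condition holds. Turning to paragraph (k): (k) operates against (b): the reportable unit count is 18, less than the 20 limit. So (b) is unavailable.
Exception (c)'s conditions are all satisfied: a current Class 5 Declaration is held; the audit contains personal medical information. However, paragraph (l) must be considered: (l) operates against (c): aggregate throughput is 4,210 units, meeting the 3,260 units threshold. Exception (c) does not apply.
All of (d)'s requirements are met (the audit is privileged; the audit is an unadopted draft). However, paragraph (m) must be considered: (m) operates against (d): a current Class B Approval is held. (d) is therefore removed.

No — exception (a) applies; the Ivering Transit Authority is not required to disclose the audit.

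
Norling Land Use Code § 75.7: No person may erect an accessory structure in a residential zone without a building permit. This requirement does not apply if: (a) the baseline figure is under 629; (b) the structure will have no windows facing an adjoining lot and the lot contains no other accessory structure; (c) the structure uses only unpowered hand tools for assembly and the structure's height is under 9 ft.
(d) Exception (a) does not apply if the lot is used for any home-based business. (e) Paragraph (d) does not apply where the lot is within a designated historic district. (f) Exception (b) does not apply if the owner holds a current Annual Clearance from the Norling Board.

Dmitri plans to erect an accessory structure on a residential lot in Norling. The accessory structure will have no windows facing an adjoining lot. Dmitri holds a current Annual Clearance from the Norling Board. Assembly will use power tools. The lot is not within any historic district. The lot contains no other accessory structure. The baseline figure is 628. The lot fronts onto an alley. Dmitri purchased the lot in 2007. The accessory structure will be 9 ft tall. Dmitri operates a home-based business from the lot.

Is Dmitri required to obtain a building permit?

Yes — Dmitri must obtain a building permit.

All of (a)'s requirements are met (the baseline figure is 628, under the 629 limit). But applying paragraphs (d)–(e): (d) is triggered — a home-based business operates on the lot. (e), which would lift (d), is inapplicable — the lot is not in a historic district. Exception (a) does not apply.
Exception (b): no windows face an adjoining lot; the lot has no other accessory structure — every condition holds. But applying paragraph (f): (f) applies — a current Annual Clearance is held. (b) is therefore removed.
Exception (c) requires that the structure uses only unpowered hand tools for assembly; but assembly uses power tools, so (c) is unavailable.
None of the exceptions is available; § 75.7 applies in full.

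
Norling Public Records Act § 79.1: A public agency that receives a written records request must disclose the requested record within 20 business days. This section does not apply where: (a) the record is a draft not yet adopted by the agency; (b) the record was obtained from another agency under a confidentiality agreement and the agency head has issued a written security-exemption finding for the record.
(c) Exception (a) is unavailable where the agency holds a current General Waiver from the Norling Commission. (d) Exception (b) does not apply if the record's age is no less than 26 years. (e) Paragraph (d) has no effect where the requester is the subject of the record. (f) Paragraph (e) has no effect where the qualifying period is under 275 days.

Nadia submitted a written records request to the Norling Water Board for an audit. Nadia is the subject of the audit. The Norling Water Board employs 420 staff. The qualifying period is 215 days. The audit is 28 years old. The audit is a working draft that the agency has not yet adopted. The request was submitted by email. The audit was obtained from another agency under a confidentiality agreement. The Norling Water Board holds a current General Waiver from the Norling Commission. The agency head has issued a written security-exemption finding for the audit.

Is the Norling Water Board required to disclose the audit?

Yes — the Norling Water Board must disclose the audit.

Exception (a): the audit is an unadopted draft — every condition holds. However, paragraph (c) must be considered: (c) operates against (a): a current General Waiver is held. Exception (a) does not apply.
Exception (b) is satisfied on its face — the audit was obtained under a confidentiality agreement; a written security-exemption finding has been issued. But applying paragraphs (d)–(f): (d) operates against (b): the record's age is 28 years, meeting the 26 years threshold. (e) applies (Nadia is the subject of the audit), but is set aside by (f): (f) is triggered — the qualifying period is 215 days, under the 275 days limit. Exception (b) does not apply.
No exception displaces § 79.1.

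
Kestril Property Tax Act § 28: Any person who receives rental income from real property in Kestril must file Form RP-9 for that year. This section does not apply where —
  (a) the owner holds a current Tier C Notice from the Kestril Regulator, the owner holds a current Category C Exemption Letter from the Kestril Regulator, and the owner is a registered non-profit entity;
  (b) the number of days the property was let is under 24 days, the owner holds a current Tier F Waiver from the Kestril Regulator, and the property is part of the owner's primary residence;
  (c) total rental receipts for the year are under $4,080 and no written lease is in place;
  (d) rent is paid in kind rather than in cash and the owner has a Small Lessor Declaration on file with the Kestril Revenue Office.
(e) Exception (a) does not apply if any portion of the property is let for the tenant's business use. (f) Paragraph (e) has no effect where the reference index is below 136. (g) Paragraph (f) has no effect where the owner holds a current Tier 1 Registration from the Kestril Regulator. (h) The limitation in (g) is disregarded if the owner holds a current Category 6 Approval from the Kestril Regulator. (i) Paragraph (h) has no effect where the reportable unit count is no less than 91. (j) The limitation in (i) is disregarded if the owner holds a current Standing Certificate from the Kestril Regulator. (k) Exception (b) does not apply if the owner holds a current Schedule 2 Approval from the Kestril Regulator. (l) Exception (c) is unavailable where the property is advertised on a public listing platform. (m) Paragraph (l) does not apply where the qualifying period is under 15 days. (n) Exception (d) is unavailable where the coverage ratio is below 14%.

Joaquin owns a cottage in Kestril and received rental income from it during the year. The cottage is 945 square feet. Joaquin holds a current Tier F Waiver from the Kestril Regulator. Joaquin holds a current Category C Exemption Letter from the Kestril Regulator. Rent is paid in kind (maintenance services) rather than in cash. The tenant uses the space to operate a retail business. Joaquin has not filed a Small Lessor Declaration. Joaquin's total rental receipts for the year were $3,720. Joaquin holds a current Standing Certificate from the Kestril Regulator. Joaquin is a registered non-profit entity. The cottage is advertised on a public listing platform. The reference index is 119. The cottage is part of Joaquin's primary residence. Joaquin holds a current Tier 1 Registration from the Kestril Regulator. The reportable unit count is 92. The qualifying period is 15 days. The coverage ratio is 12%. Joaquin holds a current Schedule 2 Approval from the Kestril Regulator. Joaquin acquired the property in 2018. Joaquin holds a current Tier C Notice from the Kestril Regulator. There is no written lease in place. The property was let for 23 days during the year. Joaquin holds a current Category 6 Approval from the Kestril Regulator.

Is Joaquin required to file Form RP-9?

Exception (a): a current Tier C Notice is held; a current Category C Exemption Letter is held; Joaquin is a registered non-profit — every condition holds. Applying paragraphs (e)–(j): (e) is triggered (the space is let for business use), but is set aside by (f): (f) operates — the reference index is 119, below the 136 limit. (g) would limit (f) — a current Tier 1 Registration is held — but (h) sets (g) aside: (h) operates against (g): a current Category 6 Approval is held. (i) is engaged (the reportable unit count is 92, meeting the 91 threshold), but is itself disapplied by (j): (j) operates against (i): a current Standing Certificate is held. (a) remains available.
Exception (b)'s conditions are all satisfied: the number of days the property was let is 23 days, under the 24 days limit; a current Tier F Waiver is held; the cottage is part of the primary residence. But: (k) is triggered — a current Schedule 2 Approval is held. So (b) is unavailable.
Exception (c): total rental receipts for the year are $3,720, under the $4,080 limit; there is no written lease — every condition holds. But: (l) applies — the property is publicly advertised. (m), which would lift (l), is not engaged — the qualifying period is 15 days, not under 15 days. Exception (c) does not apply.
Exception (d) does not apply: no Small Lessor Declaration is on file.

No — exception (a) applies; Joaquin is not required to file Form RP-9.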